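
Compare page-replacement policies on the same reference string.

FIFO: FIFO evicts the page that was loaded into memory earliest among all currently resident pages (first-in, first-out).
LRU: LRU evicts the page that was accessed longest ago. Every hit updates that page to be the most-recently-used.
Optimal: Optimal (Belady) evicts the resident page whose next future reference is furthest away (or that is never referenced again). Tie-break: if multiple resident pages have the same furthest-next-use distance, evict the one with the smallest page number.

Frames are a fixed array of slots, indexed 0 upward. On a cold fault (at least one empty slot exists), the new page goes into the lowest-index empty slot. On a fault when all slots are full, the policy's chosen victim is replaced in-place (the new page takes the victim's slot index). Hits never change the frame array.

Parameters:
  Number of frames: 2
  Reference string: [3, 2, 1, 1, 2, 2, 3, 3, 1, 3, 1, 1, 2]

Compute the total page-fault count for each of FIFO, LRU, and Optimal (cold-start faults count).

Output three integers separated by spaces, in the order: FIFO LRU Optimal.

Answer: 5 6 5

Derivation:
--- FIFO ---
  step 0: ref 3 -> FAULT, frames=[3,-] (faults so far: 1)
  step 1: ref 2 -> FAULT, frames=[3,2] (faults so far: 2)
  step 2: ref 1 -> FAULT, evict 3, frames=[1,2] (faults so far: 3)
  step 3: ref 1 -> HIT, frames=[1,2] (faults so far: 3)
  step 4: ref 2 -> HIT, frames=[1,2] (faults so far: 3)
  step 5: ref 2 -> HIT, frames=[1,2] (faults so far: 3)
  step 6: ref 3 -> FAULT, evict 2, frames=[1,3] (faults so far: 4)
  step 7: ref 3 -> HIT, frames=[1,3] (faults so far: 4)
  step 8: ref 1 -> HIT, frames=[1,3] (faults so far: 4)
  step 9: ref 3 -> HIT, frames=[1,3] (faults so far: 4)
  step 10: ref 1 -> HIT, frames=[1,3] (faults so far: 4)
  step 11: ref 1 -> HIT, frames=[1,3] (faults so far: 4)
  step 12: ref 2 -> FAULT, evict 1, frames=[2,3] (faults so far: 5)
  FIFO total faults: 5
--- LRU ---
  step 0: ref 3 -> FAULT, frames=[3,-] (faults so far: 1)
  step 1: ref 2 -> FAULT, frames=[3,2] (faults so far: 2)
  step 2: ref 1 -> FAULT, evict 3, frames=[1,2] (faults so far: 3)
  step 3: ref 1 -> HIT, frames=[1,2] (faults so far: 3)
  step 4: ref 2 -> HIT, frames=[1,2] (faults so far: 3)
  step 5: ref 2 -> HIT, frames=[1,2] (faults so far: 3)
  step 6: ref 3 -> FAULT, evict 1, frames=[3,2] (faults so far: 4)
  step 7: ref 3 -> HIT, frames=[3,2] (faults so far: 4)
  step 8: ref 1 -> FAULT, evict 2, frames=[3,1] (faults so far: 5)
  step 9: ref 3 -> HIT, frames=[3,1] (faults so far: 5)
  step 10: ref 1 -> HIT, frames=[3,1] (faults so far: 5)
  step 11: ref 1 -> HIT, frames=[3,1] (faults so far: 5)
  step 12: ref 2 -> FAULT, evict 3, frames=[2,1] (faults so far: 6)
  LRU total faults: 6
--- Optimal ---
  step 0: ref 3 -> FAULT, frames=[3,-] (faults so far: 1)
  step 1: ref 2 -> FAULT, frames=[3,2] (faults so far: 2)
  step 2: ref 1 -> FAULT, evict 3, frames=[1,2] (faults so far: 3)
  step 3: ref 1 -> HIT, frames=[1,2] (faults so far: 3)
  step 4: ref 2 -> HIT, frames=[1,2] (faults so far: 3)
  step 5: ref 2 -> HIT, frames=[1,2] (faults so far: 3)
  step 6: ref 3 -> FAULT, evict 2, frames=[1,3] (faults so far: 4)
  step 7: ref 3 -> HIT, frames=[1,3] (faults so far: 4)
  step 8: ref 1 -> HIT, frames=[1,3] (faults so far: 4)
  step 9: ref 3 -> HIT, frames=[1,3] (faults so far: 4)
  step 10: ref 1 -> HIT, frames=[1,3] (faults so far: 4)
  step 11: ref 1 -> HIT, frames=[1,3] (faults so far: 4)
  step 12: ref 2 -> FAULT, evict 1, frames=[2,3] (faults so far: 5)
  Optimal total faults: 5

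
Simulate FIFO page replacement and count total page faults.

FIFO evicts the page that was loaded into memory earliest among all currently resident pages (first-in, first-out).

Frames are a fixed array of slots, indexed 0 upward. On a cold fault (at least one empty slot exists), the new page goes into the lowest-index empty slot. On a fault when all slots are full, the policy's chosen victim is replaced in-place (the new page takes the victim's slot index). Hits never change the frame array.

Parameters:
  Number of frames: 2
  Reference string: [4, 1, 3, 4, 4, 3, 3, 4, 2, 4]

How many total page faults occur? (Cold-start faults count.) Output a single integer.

Step 0: ref 4 → FAULT, frames=[4,-]
Step 1: ref 1 → FAULT, frames=[4,1]
Step 2: ref 3 → FAULT (evict 4), frames=[3,1]
Step 3: ref 4 → FAULT (evict 1), frames=[3,4]
Step 4: ref 4 → HIT, frames=[3,4]
Step 5: ref 3 → HIT, frames=[3,4]
Step 6: ref 3 → HIT, frames=[3,4]
Step 7: ref 4 → HIT, frames=[3,4]
Step 8: ref 2 → FAULT (evict 3), frames=[2,4]
Step 9: ref 4 → HIT, frames=[2,4]
Total faults: 5

Answer: 5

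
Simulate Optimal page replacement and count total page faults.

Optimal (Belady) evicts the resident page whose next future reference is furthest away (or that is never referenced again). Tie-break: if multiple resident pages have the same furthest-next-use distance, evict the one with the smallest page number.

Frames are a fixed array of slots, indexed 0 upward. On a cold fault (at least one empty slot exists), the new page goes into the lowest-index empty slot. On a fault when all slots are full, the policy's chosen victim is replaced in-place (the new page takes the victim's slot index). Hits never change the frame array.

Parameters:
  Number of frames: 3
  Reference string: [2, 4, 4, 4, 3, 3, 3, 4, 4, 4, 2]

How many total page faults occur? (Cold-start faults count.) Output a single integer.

Answer: 3

Derivation:
Step 0: ref 2 → FAULT, frames=[2,-,-]
Step 1: ref 4 → FAULT, frames=[2,4,-]
Step 2: ref 4 → HIT, frames=[2,4,-]
Step 3: ref 4 → HIT, frames=[2,4,-]
Step 4: ref 3 → FAULT, frames=[2,4,3]
Step 5: ref 3 → HIT, frames=[2,4,3]
Step 6: ref 3 → HIT, frames=[2,4,3]
Step 7: ref 4 → HIT, frames=[2,4,3]
Step 8: ref 4 → HIT, frames=[2,4,3]
Step 9: ref 4 → HIT, frames=[2,4,3]
Step 10: ref 2 → HIT, frames=[2,4,3]
Total faults: 3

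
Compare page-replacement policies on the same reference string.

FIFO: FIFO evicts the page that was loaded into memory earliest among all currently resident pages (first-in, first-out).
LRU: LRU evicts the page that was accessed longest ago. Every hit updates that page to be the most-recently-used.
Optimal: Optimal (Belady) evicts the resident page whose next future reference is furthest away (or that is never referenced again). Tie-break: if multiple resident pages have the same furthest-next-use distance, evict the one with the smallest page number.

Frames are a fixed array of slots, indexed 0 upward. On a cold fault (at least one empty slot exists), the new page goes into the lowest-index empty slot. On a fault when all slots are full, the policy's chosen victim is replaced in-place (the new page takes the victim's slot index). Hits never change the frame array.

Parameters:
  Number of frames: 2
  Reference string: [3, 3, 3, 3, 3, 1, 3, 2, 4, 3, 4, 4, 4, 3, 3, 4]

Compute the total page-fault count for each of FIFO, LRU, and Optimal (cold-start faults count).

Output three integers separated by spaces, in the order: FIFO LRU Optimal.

--- FIFO ---
  step 0: ref 3 -> FAULT, frames=[3,-] (faults so far: 1)
  step 1: ref 3 -> HIT, frames=[3,-] (faults so far: 1)
  step 2: ref 3 -> HIT, frames=[3,-] (faults so far: 1)
  step 3: ref 3 -> HIT, frames=[3,-] (faults so far: 1)
  step 4: ref 3 -> HIT, frames=[3,-] (faults so far: 1)
  step 5: ref 1 -> FAULT, frames=[3,1] (faults so far: 2)
  step 6: ref 3 -> HIT, frames=[3,1] (faults so far: 2)
  step 7: ref 2 -> FAULT, evict 3, frames=[2,1] (faults so far: 3)
  step 8: ref 4 -> FAULT, evict 1, frames=[2,4] (faults so far: 4)
  step 9: ref 3 -> FAULT, evict 2, frames=[3,4] (faults so far: 5)
  step 10: ref 4 -> HIT, frames=[3,4] (faults so far: 5)
  step 11: ref 4 -> HIT, frames=[3,4] (faults so far: 5)
  step 12: ref 4 -> HIT, frames=[3,4] (faults so far: 5)
  step 13: ref 3 -> HIT, frames=[3,4] (faults so far: 5)
  step 14: ref 3 -> HIT, frames=[3,4] (faults so far: 5)
  step 15: ref 4 -> HIT, frames=[3,4] (faults so far: 5)
  FIFO total faults: 5
--- LRU ---
  step 0: ref 3 -> FAULT, frames=[3,-] (faults so far: 1)
  step 1: ref 3 -> HIT, frames=[3,-] (faults so far: 1)
  step 2: ref 3 -> HIT, frames=[3,-] (faults so far: 1)
  step 3: ref 3 -> HIT, frames=[3,-] (faults so far: 1)
  step 4: ref 3 -> HIT, frames=[3,-] (faults so far: 1)
  step 5: ref 1 -> FAULT, frames=[3,1] (faults so far: 2)
  step 6: ref 3 -> HIT, frames=[3,1] (faults so far: 2)
  step 7: ref 2 -> FAULT, evict 1, frames=[3,2] (faults so far: 3)
  step 8: ref 4 -> FAULT, evict 3, frames=[4,2] (faults so far: 4)
  step 9: ref 3 -> FAULT, evict 2, frames=[4,3] (faults so far: 5)
  step 10: ref 4 -> HIT, frames=[4,3] (faults so far: 5)
  step 11: ref 4 -> HIT, frames=[4,3] (faults so far: 5)
  step 12: ref 4 -> HIT, frames=[4,3] (faults so far: 5)
  step 13: ref 3 -> HIT, frames=[4,3] (faults so far: 5)
  step 14: ref 3 -> HIT, frames=[4,3] (faults so far: 5)
  step 15: ref 4 -> HIT, frames=[4,3] (faults so far: 5)
  LRU total faults: 5
--- Optimal ---
  step 0: ref 3 -> FAULT, frames=[3,-] (faults so far: 1)
  step 1: ref 3 -> HIT, frames=[3,-] (faults so far: 1)
  step 2: ref 3 -> HIT, frames=[3,-] (faults so far: 1)
  step 3: ref 3 -> HIT, frames=[3,-] (faults so far: 1)
  step 4: ref 3 -> HIT, frames=[3,-] (faults so far: 1)
  step 5: ref 1 -> FAULT, frames=[3,1] (faults so far: 2)
  step 6: ref 3 -> HIT, frames=[3,1] (faults so far: 2)
  step 7: ref 2 -> FAULT, evict 1, frames=[3,2] (faults so far: 3)
  step 8: ref 4 -> FAULT, evict 2, frames=[3,4] (faults so far: 4)
  step 9: ref 3 -> HIT, frames=[3,4] (faults so far: 4)
  step 10: ref 4 -> HIT, frames=[3,4] (faults so far: 4)
  step 11: ref 4 -> HIT, frames=[3,4] (faults so far: 4)
  step 12: ref 4 -> HIT, frames=[3,4] (faults so far: 4)
  step 13: ref 3 -> HIT, frames=[3,4] (faults so far: 4)
  step 14: ref 3 -> HIT, frames=[3,4] (faults so far: 4)
  step 15: ref 4 -> HIT, frames=[3,4] (faults so far: 4)
  Optimal total faults: 4

Answer: 5 5 4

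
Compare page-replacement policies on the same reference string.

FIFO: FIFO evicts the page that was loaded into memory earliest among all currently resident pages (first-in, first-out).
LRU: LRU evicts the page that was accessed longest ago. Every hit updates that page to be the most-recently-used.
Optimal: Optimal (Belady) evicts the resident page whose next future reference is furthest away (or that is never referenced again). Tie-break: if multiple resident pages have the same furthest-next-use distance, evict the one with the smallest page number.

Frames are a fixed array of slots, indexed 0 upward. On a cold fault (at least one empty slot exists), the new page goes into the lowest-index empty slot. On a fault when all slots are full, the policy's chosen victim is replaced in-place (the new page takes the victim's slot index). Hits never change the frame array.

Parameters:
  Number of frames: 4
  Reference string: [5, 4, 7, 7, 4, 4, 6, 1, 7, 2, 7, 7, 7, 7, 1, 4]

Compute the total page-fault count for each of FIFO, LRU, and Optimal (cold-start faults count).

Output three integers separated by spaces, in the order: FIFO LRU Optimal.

--- FIFO ---
  step 0: ref 5 -> FAULT, frames=[5,-,-,-] (faults so far: 1)
  step 1: ref 4 -> FAULT, frames=[5,4,-,-] (faults so far: 2)
  step 2: ref 7 -> FAULT, frames=[5,4,7,-] (faults so far: 3)
  step 3: ref 7 -> HIT, frames=[5,4,7,-] (faults so far: 3)
  step 4: ref 4 -> HIT, frames=[5,4,7,-] (faults so far: 3)
  step 5: ref 4 -> HIT, frames=[5,4,7,-] (faults so far: 3)
  step 6: ref 6 -> FAULT, frames=[5,4,7,6] (faults so far: 4)
  step 7: ref 1 -> FAULT, evict 5, frames=[1,4,7,6] (faults so far: 5)
  step 8: ref 7 -> HIT, frames=[1,4,7,6] (faults so far: 5)
  step 9: ref 2 -> FAULT, evict 4, frames=[1,2,7,6] (faults so far: 6)
  step 10: ref 7 -> HIT, frames=[1,2,7,6] (faults so far: 6)
  step 11: ref 7 -> HIT, frames=[1,2,7,6] (faults so far: 6)
  step 12: ref 7 -> HIT, frames=[1,2,7,6] (faults so far: 6)
  step 13: ref 7 -> HIT, frames=[1,2,7,6] (faults so far: 6)
  step 14: ref 1 -> HIT, frames=[1,2,7,6] (faults so far: 6)
  step 15: ref 4 -> FAULT, evict 7, frames=[1,2,4,6] (faults so far: 7)
  FIFO total faults: 7
--- LRU ---
  step 0: ref 5 -> FAULT, frames=[5,-,-,-] (faults so far: 1)
  step 1: ref 4 -> FAULT, frames=[5,4,-,-] (faults so far: 2)
  step 2: ref 7 -> FAULT, frames=[5,4,7,-] (faults so far: 3)
  step 3: ref 7 -> HIT, frames=[5,4,7,-] (faults so far: 3)
  step 4: ref 4 -> HIT, frames=[5,4,7,-] (faults so far: 3)
  step 5: ref 4 -> HIT, frames=[5,4,7,-] (faults so far: 3)
  step 6: ref 6 -> FAULT, frames=[5,4,7,6] (faults so far: 4)
  step 7: ref 1 -> FAULT, evict 5, frames=[1,4,7,6] (faults so far: 5)
  step 8: ref 7 -> HIT, frames=[1,4,7,6] (faults so far: 5)
  step 9: ref 2 -> FAULT, evict 4, frames=[1,2,7,6] (faults so far: 6)
  step 10: ref 7 -> HIT, frames=[1,2,7,6] (faults so far: 6)
  step 11: ref 7 -> HIT, frames=[1,2,7,6] (faults so far: 6)
  step 12: ref 7 -> HIT, frames=[1,2,7,6] (faults so far: 6)
  step 13: ref 7 -> HIT, frames=[1,2,7,6] (faults so far: 6)
  step 14: ref 1 -> HIT, frames=[1,2,7,6] (faults so far: 6)
  step 15: ref 4 -> FAULT, evict 6, frames=[1,2,7,4] (faults so far: 7)
  LRU total faults: 7
--- Optimal ---
  step 0: ref 5 -> FAULT, frames=[5,-,-,-] (faults so far: 1)
  step 1: ref 4 -> FAULT, frames=[5,4,-,-] (faults so far: 2)
  step 2: ref 7 -> FAULT, frames=[5,4,7,-] (faults so far: 3)
  step 3: ref 7 -> HIT, frames=[5,4,7,-] (faults so far: 3)
  step 4: ref 4 -> HIT, frames=[5,4,7,-] (faults so far: 3)
  step 5: ref 4 -> HIT, frames=[5,4,7,-] (faults so far: 3)
  step 6: ref 6 -> FAULT, frames=[5,4,7,6] (faults so far: 4)
  step 7: ref 1 -> FAULT, evict 5, frames=[1,4,7,6] (faults so far: 5)
  step 8: ref 7 -> HIT, frames=[1,4,7,6] (faults so far: 5)
  step 9: ref 2 -> FAULT, evict 6, frames=[1,4,7,2] (faults so far: 6)
  step 10: ref 7 -> HIT, frames=[1,4,7,2] (faults so far: 6)
  step 11: ref 7 -> HIT, frames=[1,4,7,2] (faults so far: 6)
  step 12: ref 7 -> HIT, frames=[1,4,7,2] (faults so far: 6)
  step 13: ref 7 -> HIT, frames=[1,4,7,2] (faults so far: 6)
  step 14: ref 1 -> HIT, frames=[1,4,7,2] (faults so far: 6)
  step 15: ref 4 -> HIT, frames=[1,4,7,2] (faults so far: 6)
  Optimal total faults: 6

Answer: 7 7 6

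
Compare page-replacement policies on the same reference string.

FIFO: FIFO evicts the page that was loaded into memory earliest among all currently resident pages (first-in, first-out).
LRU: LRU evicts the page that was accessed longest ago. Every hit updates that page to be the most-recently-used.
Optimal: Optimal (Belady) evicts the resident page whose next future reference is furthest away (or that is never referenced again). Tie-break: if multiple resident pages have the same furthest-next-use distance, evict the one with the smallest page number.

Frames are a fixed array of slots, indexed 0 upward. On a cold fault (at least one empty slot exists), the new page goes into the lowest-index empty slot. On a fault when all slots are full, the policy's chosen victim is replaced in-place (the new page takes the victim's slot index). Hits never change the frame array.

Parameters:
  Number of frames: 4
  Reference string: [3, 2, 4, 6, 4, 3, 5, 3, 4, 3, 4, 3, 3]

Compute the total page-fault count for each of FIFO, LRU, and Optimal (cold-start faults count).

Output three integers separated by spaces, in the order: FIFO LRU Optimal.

Answer: 6 5 5

Derivation:
--- FIFO ---
  step 0: ref 3 -> FAULT, frames=[3,-,-,-] (faults so far: 1)
  step 1: ref 2 -> FAULT, frames=[3,2,-,-] (faults so far: 2)
  step 2: ref 4 -> FAULT, frames=[3,2,4,-] (faults so far: 3)
  step 3: ref 6 -> FAULT, frames=[3,2,4,6] (faults so far: 4)
  step 4: ref 4 -> HIT, frames=[3,2,4,6] (faults so far: 4)
  step 5: ref 3 -> HIT, frames=[3,2,4,6] (faults so far: 4)
  step 6: ref 5 -> FAULT, evict 3, frames=[5,2,4,6] (faults so far: 5)
  step 7: ref 3 -> FAULT, evict 2, frames=[5,3,4,6] (faults so far: 6)
  step 8: ref 4 -> HIT, frames=[5,3,4,6] (faults so far: 6)
  step 9: ref 3 -> HIT, frames=[5,3,4,6] (faults so far: 6)
  step 10: ref 4 -> HIT, frames=[5,3,4,6] (faults so far: 6)
  step 11: ref 3 -> HIT, frames=[5,3,4,6] (faults so far: 6)
  step 12: ref 3 -> HIT, frames=[5,3,4,6] (faults so far: 6)
  FIFO total faults: 6
--- LRU ---
  step 0: ref 3 -> FAULT, frames=[3,-,-,-] (faults so far: 1)
  step 1: ref 2 -> FAULT, frames=[3,2,-,-] (faults so far: 2)
  step 2: ref 4 -> FAULT, frames=[3,2,4,-] (faults so far: 3)
  step 3: ref 6 -> FAULT, frames=[3,2,4,6] (faults so far: 4)
  step 4: ref 4 -> HIT, frames=[3,2,4,6] (faults so far: 4)
  step 5: ref 3 -> HIT, frames=[3,2,4,6] (faults so far: 4)
  step 6: ref 5 -> FAULT, evict 2, frames=[3,5,4,6] (faults so far: 5)
  step 7: ref 3 -> HIT, frames=[3,5,4,6] (faults so far: 5)
  step 8: ref 4 -> HIT, frames=[3,5,4,6] (faults so far: 5)
  step 9: ref 3 -> HIT, frames=[3,5,4,6] (faults so far: 5)
  step 10: ref 4 -> HIT, frames=[3,5,4,6] (faults so far: 5)
  step 11: ref 3 -> HIT, frames=[3,5,4,6] (faults so far: 5)
  step 12: ref 3 -> HIT, frames=[3,5,4,6] (faults so far: 5)
  LRU total faults: 5
--- Optimal ---
  step 0: ref 3 -> FAULT, frames=[3,-,-,-] (faults so far: 1)
  step 1: ref 2 -> FAULT, frames=[3,2,-,-] (faults so far: 2)
  step 2: ref 4 -> FAULT, frames=[3,2,4,-] (faults so far: 3)
  step 3: ref 6 -> FAULT, frames=[3,2,4,6] (faults so far: 4)
  step 4: ref 4 -> HIT, frames=[3,2,4,6] (faults so far: 4)
  step 5: ref 3 -> HIT, frames=[3,2,4,6] (faults so far: 4)
  step 6: ref 5 -> FAULT, evict 2, frames=[3,5,4,6] (faults so far: 5)
  step 7: ref 3 -> HIT, frames=[3,5,4,6] (faults so far: 5)
  step 8: ref 4 -> HIT, frames=[3,5,4,6] (faults so far: 5)
  step 9: ref 3 -> HIT, frames=[3,5,4,6] (faults so far: 5)
  step 10: ref 4 -> HIT, frames=[3,5,4,6] (faults so far: 5)
  step 11: ref 3 -> HIT, frames=[3,5,4,6] (faults so far: 5)
  step 12: ref 3 -> HIT, frames=[3,5,4,6] (faults so far: 5)
  Optimal total faults: 5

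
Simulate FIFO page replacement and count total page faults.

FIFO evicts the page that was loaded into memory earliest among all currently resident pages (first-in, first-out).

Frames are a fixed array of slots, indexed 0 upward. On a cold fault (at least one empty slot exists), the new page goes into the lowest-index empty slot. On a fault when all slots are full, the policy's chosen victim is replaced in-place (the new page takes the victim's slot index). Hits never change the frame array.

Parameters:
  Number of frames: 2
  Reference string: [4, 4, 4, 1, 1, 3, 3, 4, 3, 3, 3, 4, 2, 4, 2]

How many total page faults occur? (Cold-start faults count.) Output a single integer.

Answer: 5

Derivation:
Step 0: ref 4 → FAULT, frames=[4,-]
Step 1: ref 4 → HIT, frames=[4,-]
Step 2: ref 4 → HIT, frames=[4,-]
Step 3: ref 1 → FAULT, frames=[4,1]
Step 4: ref 1 → HIT, frames=[4,1]
Step 5: ref 3 → FAULT (evict 4), frames=[3,1]
Step 6: ref 3 → HIT, frames=[3,1]
Step 7: ref 4 → FAULT (evict 1), frames=[3,4]
Step 8: ref 3 → HIT, frames=[3,4]
Step 9: ref 3 → HIT, frames=[3,4]
Step 10: ref 3 → HIT, frames=[3,4]
Step 11: ref 4 → HIT, frames=[3,4]
Step 12: ref 2 → FAULT (evict 3), frames=[2,4]
Step 13: ref 4 → HIT, frames=[2,4]
Step 14: ref 2 → HIT, frames=[2,4]
Total faults: 5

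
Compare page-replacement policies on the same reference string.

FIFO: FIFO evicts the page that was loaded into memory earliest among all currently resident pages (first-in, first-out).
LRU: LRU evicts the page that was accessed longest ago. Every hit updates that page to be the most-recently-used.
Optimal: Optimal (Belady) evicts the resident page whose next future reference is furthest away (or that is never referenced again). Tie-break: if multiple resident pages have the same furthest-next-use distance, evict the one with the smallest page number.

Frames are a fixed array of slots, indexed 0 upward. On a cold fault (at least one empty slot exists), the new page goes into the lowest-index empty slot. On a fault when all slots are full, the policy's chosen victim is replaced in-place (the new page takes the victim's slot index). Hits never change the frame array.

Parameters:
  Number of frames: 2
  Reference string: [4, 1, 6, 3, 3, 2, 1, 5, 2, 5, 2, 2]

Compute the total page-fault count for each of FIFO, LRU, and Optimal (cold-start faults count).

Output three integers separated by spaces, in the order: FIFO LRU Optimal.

Answer: 8 8 6

Derivation:
--- FIFO ---
  step 0: ref 4 -> FAULT, frames=[4,-] (faults so far: 1)
  step 1: ref 1 -> FAULT, frames=[4,1] (faults so far: 2)
  step 2: ref 6 -> FAULT, evict 4, frames=[6,1] (faults so far: 3)
  step 3: ref 3 -> FAULT, evict 1, frames=[6,3] (faults so far: 4)
  step 4: ref 3 -> HIT, frames=[6,3] (faults so far: 4)
  step 5: ref 2 -> FAULT, evict 6, frames=[2,3] (faults so far: 5)
  step 6: ref 1 -> FAULT, evict 3, frames=[2,1] (faults so far: 6)
  step 7: ref 5 -> FAULT, evict 2, frames=[5,1] (faults so far: 7)
  step 8: ref 2 -> FAULT, evict 1, frames=[5,2] (faults so far: 8)
  step 9: ref 5 -> HIT, frames=[5,2] (faults so far: 8)
  step 10: ref 2 -> HIT, frames=[5,2] (faults so far: 8)
  step 11: ref 2 -> HIT, frames=[5,2] (faults so far: 8)
  FIFO total faults: 8
--- LRU ---
  step 0: ref 4 -> FAULT, frames=[4,-] (faults so far: 1)
  step 1: ref 1 -> FAULT, frames=[4,1] (faults so far: 2)
  step 2: ref 6 -> FAULT, evict 4, frames=[6,1] (faults so far: 3)
  step 3: ref 3 -> FAULT, evict 1, frames=[6,3] (faults so far: 4)
  step 4: ref 3 -> HIT, frames=[6,3] (faults so far: 4)
  step 5: ref 2 -> FAULT, evict 6, frames=[2,3] (faults so far: 5)
  step 6: ref 1 -> FAULT, evict 3, frames=[2,1] (faults so far: 6)
  step 7: ref 5 -> FAULT, evict 2, frames=[5,1] (faults so far: 7)
  step 8: ref 2 -> FAULT, evict 1, frames=[5,2] (faults so far: 8)
  step 9: ref 5 -> HIT, frames=[5,2] (faults so far: 8)
  step 10: ref 2 -> HIT, frames=[5,2] (faults so far: 8)
  step 11: ref 2 -> HIT, frames=[5,2] (faults so far: 8)
  LRU total faults: 8
--- Optimal ---
  step 0: ref 4 -> FAULT, frames=[4,-] (faults so far: 1)
  step 1: ref 1 -> FAULT, frames=[4,1] (faults so far: 2)
  step 2: ref 6 -> FAULT, evict 4, frames=[6,1] (faults so far: 3)
  step 3: ref 3 -> FAULT, evict 6, frames=[3,1] (faults so far: 4)
  step 4: ref 3 -> HIT, frames=[3,1] (faults so far: 4)
  step 5: ref 2 -> FAULT, evict 3, frames=[2,1] (faults so far: 5)
  step 6: ref 1 -> HIT, frames=[2,1] (faults so far: 5)
  step 7: ref 5 -> FAULT, evict 1, frames=[2,5] (faults so far: 6)
  step 8: ref 2 -> HIT, frames=[2,5] (faults so far: 6)
  step 9: ref 5 -> HIT, frames=[2,5] (faults so far: 6)
  step 10: ref 2 -> HIT, frames=[2,5] (faults so far: 6)
  step 11: ref 2 -> HIT, frames=[2,5] (faults so far: 6)
  Optimal total faults: 6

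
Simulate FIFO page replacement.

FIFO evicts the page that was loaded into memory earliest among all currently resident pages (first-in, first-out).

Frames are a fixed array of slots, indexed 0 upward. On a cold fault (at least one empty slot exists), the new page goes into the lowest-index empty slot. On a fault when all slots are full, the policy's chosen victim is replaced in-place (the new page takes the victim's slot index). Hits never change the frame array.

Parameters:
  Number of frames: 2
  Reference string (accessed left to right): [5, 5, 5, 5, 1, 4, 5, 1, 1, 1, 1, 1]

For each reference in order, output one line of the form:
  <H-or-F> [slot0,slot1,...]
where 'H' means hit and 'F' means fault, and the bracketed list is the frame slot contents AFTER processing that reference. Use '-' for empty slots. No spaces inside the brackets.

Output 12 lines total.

F [5,-]
H [5,-]
H [5,-]
H [5,-]
F [5,1]
F [4,1]
F [4,5]
F [1,5]
H [1,5]
H [1,5]
H [1,5]
H [1,5]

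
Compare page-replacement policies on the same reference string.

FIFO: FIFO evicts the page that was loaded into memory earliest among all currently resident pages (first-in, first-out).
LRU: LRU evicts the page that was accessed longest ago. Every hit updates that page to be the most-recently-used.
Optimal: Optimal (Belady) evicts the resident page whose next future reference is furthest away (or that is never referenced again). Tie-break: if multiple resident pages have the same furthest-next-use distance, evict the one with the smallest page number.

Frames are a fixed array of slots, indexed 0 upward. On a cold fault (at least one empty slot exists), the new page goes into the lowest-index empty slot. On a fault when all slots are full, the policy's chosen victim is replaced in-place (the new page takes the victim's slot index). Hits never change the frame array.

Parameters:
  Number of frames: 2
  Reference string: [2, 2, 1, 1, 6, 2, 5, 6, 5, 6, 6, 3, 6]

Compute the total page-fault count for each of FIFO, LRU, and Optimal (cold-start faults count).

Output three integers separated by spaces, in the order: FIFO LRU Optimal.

--- FIFO ---
  step 0: ref 2 -> FAULT, frames=[2,-] (faults so far: 1)
  step 1: ref 2 -> HIT, frames=[2,-] (faults so far: 1)
  step 2: ref 1 -> FAULT, frames=[2,1] (faults so far: 2)
  step 3: ref 1 -> HIT, frames=[2,1] (faults so far: 2)
  step 4: ref 6 -> FAULT, evict 2, frames=[6,1] (faults so far: 3)
  step 5: ref 2 -> FAULT, evict 1, frames=[6,2] (faults so far: 4)
  step 6: ref 5 -> FAULT, evict 6, frames=[5,2] (faults so far: 5)
  step 7: ref 6 -> FAULT, evict 2, frames=[5,6] (faults so far: 6)
  step 8: ref 5 -> HIT, frames=[5,6] (faults so far: 6)
  step 9: ref 6 -> HIT, frames=[5,6] (faults so far: 6)
  step 10: ref 6 -> HIT, frames=[5,6] (faults so far: 6)
  step 11: ref 3 -> FAULT, evict 5, frames=[3,6] (faults so far: 7)
  step 12: ref 6 -> HIT, frames=[3,6] (faults so far: 7)
  FIFO total faults: 7
--- LRU ---
  step 0: ref 2 -> FAULT, frames=[2,-] (faults so far: 1)
  step 1: ref 2 -> HIT, frames=[2,-] (faults so far: 1)
  step 2: ref 1 -> FAULT, frames=[2,1] (faults so far: 2)
  step 3: ref 1 -> HIT, frames=[2,1] (faults so far: 2)
  step 4: ref 6 -> FAULT, evict 2, frames=[6,1] (faults so far: 3)
  step 5: ref 2 -> FAULT, evict 1, frames=[6,2] (faults so far: 4)
  step 6: ref 5 -> FAULT, evict 6, frames=[5,2] (faults so far: 5)
  step 7: ref 6 -> FAULT, evict 2, frames=[5,6] (faults so far: 6)
  step 8: ref 5 -> HIT, frames=[5,6] (faults so far: 6)
  step 9: ref 6 -> HIT, frames=[5,6] (faults so far: 6)
  step 10: ref 6 -> HIT, frames=[5,6] (faults so far: 6)
  step 11: ref 3 -> FAULT, evict 5, frames=[3,6] (faults so far: 7)
  step 12: ref 6 -> HIT, frames=[3,6] (faults so far: 7)
  LRU total faults: 7
--- Optimal ---
  step 0: ref 2 -> FAULT, frames=[2,-] (faults so far: 1)
  step 1: ref 2 -> HIT, frames=[2,-] (faults so far: 1)
  step 2: ref 1 -> FAULT, frames=[2,1] (faults so far: 2)
  step 3: ref 1 -> HIT, frames=[2,1] (faults so far: 2)
  step 4: ref 6 -> FAULT, evict 1, frames=[2,6] (faults so far: 3)
  step 5: ref 2 -> HIT, frames=[2,6] (faults so far: 3)
  step 6: ref 5 -> FAULT, evict 2, frames=[5,6] (faults so far: 4)
  step 7: ref 6 -> HIT, frames=[5,6] (faults so far: 4)
  step 8: ref 5 -> HIT, frames=[5,6] (faults so far: 4)
  step 9: ref 6 -> HIT, frames=[5,6] (faults so far: 4)
  step 10: ref 6 -> HIT, frames=[5,6] (faults so far: 4)
  step 11: ref 3 -> FAULT, evict 5, frames=[3,6] (faults so far: 5)
  step 12: ref 6 -> HIT, frames=[3,6] (faults so far: 5)
  Optimal total faults: 5

Answer: 7 7 5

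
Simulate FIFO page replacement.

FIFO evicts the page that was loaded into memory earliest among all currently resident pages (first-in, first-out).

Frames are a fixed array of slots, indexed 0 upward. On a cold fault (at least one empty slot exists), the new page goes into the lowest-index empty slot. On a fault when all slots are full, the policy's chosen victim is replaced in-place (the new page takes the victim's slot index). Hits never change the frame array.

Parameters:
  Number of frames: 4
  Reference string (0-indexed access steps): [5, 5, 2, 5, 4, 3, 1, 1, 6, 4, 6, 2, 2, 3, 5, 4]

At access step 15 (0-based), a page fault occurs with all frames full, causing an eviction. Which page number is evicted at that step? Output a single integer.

Step 0: ref 5 -> FAULT, frames=[5,-,-,-]
Step 1: ref 5 -> HIT, frames=[5,-,-,-]
Step 2: ref 2 -> FAULT, frames=[5,2,-,-]
Step 3: ref 5 -> HIT, frames=[5,2,-,-]
Step 4: ref 4 -> FAULT, frames=[5,2,4,-]
Step 5: ref 3 -> FAULT, frames=[5,2,4,3]
Step 6: ref 1 -> FAULT, evict 5, frames=[1,2,4,3]
Step 7: ref 1 -> HIT, frames=[1,2,4,3]
Step 8: ref 6 -> FAULT, evict 2, frames=[1,6,4,3]
Step 9: ref 4 -> HIT, frames=[1,6,4,3]
Step 10: ref 6 -> HIT, frames=[1,6,4,3]
Step 11: ref 2 -> FAULT, evict 4, frames=[1,6,2,3]
Step 12: ref 2 -> HIT, frames=[1,6,2,3]
Step 13: ref 3 -> HIT, frames=[1,6,2,3]
Step 14: ref 5 -> FAULT, evict 3, frames=[1,6,2,5]
Step 15: ref 4 -> FAULT, evict 1, frames=[4,6,2,5]
At step 15: evicted page 1

Answer: 1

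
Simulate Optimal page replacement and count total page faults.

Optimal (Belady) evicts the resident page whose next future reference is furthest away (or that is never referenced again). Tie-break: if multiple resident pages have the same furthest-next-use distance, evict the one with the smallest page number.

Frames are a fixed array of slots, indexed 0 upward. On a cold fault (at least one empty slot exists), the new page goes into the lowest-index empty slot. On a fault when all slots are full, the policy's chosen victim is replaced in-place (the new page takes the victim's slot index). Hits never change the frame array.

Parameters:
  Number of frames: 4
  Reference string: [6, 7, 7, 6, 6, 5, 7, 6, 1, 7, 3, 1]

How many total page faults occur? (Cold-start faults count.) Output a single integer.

Step 0: ref 6 → FAULT, frames=[6,-,-,-]
Step 1: ref 7 → FAULT, frames=[6,7,-,-]
Step 2: ref 7 → HIT, frames=[6,7,-,-]
Step 3: ref 6 → HIT, frames=[6,7,-,-]
Step 4: ref 6 → HIT, frames=[6,7,-,-]
Step 5: ref 5 → FAULT, frames=[6,7,5,-]
Step 6: ref 7 → HIT, frames=[6,7,5,-]
Step 7: ref 6 → HIT, frames=[6,7,5,-]
Step 8: ref 1 → FAULT, frames=[6,7,5,1]
Step 9: ref 7 → HIT, frames=[6,7,5,1]
Step 10: ref 3 → FAULT (evict 5), frames=[6,7,3,1]
Step 11: ref 1 → HIT, frames=[6,7,3,1]
Total faults: 5

Answer: 5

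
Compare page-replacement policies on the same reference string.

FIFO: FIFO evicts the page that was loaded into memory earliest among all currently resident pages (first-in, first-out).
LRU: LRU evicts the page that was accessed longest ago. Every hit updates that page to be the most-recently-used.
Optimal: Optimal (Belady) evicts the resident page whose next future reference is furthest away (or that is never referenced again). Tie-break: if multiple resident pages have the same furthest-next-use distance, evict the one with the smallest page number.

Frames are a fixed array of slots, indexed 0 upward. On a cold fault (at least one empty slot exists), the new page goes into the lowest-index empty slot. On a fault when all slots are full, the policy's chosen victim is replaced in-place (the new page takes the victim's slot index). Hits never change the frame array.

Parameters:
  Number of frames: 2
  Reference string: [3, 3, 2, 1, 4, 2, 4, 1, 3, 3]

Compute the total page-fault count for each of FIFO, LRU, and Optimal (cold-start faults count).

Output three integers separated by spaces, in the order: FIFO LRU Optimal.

Answer: 7 7 6

Derivation:
--- FIFO ---
  step 0: ref 3 -> FAULT, frames=[3,-] (faults so far: 1)
  step 1: ref 3 -> HIT, frames=[3,-] (faults so far: 1)
  step 2: ref 2 -> FAULT, frames=[3,2] (faults so far: 2)
  step 3: ref 1 -> FAULT, evict 3, frames=[1,2] (faults so far: 3)
  step 4: ref 4 -> FAULT, evict 2, frames=[1,4] (faults so far: 4)
  step 5: ref 2 -> FAULT, evict 1, frames=[2,4] (faults so far: 5)
  step 6: ref 4 -> HIT, frames=[2,4] (faults so far: 5)
  step 7: ref 1 -> FAULT, evict 4, frames=[2,1] (faults so far: 6)
  step 8: ref 3 -> FAULT, evict 2, frames=[3,1] (faults so far: 7)
  step 9: ref 3 -> HIT, frames=[3,1] (faults so far: 7)
  FIFO total faults: 7
--- LRU ---
  step 0: ref 3 -> FAULT, frames=[3,-] (faults so far: 1)
  step 1: ref 3 -> HIT, frames=[3,-] (faults so far: 1)
  step 2: ref 2 -> FAULT, frames=[3,2] (faults so far: 2)
  step 3: ref 1 -> FAULT, evict 3, frames=[1,2] (faults so far: 3)
  step 4: ref 4 -> FAULT, evict 2, frames=[1,4] (faults so far: 4)
  step 5: ref 2 -> FAULT, evict 1, frames=[2,4] (faults so far: 5)
  step 6: ref 4 -> HIT, frames=[2,4] (faults so far: 5)
  step 7: ref 1 -> FAULT, evict 2, frames=[1,4] (faults so far: 6)
  step 8: ref 3 -> FAULT, evict 4, frames=[1,3] (faults so far: 7)
  step 9: ref 3 -> HIT, frames=[1,3] (faults so far: 7)
  LRU total faults: 7
--- Optimal ---
  step 0: ref 3 -> FAULT, frames=[3,-] (faults so far: 1)
  step 1: ref 3 -> HIT, frames=[3,-] (faults so far: 1)
  step 2: ref 2 -> FAULT, frames=[3,2] (faults so far: 2)
  step 3: ref 1 -> FAULT, evict 3, frames=[1,2] (faults so far: 3)
  step 4: ref 4 -> FAULT, evict 1, frames=[4,2] (faults so far: 4)
  step 5: ref 2 -> HIT, frames=[4,2] (faults so far: 4)
  step 6: ref 4 -> HIT, frames=[4,2] (faults so far: 4)
  step 7: ref 1 -> FAULT, evict 2, frames=[4,1] (faults so far: 5)
  step 8: ref 3 -> FAULT, evict 1, frames=[4,3] (faults so far: 6)
  step 9: ref 3 -> HIT, frames=[4,3] (faults so far: 6)
  Optimal total faults: 6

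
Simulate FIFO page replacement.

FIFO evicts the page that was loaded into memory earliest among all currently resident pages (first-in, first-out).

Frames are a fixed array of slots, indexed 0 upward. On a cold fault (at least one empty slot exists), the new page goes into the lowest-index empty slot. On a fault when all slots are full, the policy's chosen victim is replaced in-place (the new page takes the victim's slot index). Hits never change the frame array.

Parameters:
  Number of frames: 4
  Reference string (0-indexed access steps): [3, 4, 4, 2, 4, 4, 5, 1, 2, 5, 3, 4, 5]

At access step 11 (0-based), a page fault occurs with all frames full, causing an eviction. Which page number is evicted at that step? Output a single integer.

Step 0: ref 3 -> FAULT, frames=[3,-,-,-]
Step 1: ref 4 -> FAULT, frames=[3,4,-,-]
Step 2: ref 4 -> HIT, frames=[3,4,-,-]
Step 3: ref 2 -> FAULT, frames=[3,4,2,-]
Step 4: ref 4 -> HIT, frames=[3,4,2,-]
Step 5: ref 4 -> HIT, frames=[3,4,2,-]
Step 6: ref 5 -> FAULT, frames=[3,4,2,5]
Step 7: ref 1 -> FAULT, evict 3, frames=[1,4,2,5]
Step 8: ref 2 -> HIT, frames=[1,4,2,5]
Step 9: ref 5 -> HIT, frames=[1,4,2,5]
Step 10: ref 3 -> FAULT, evict 4, frames=[1,3,2,5]
Step 11: ref 4 -> FAULT, evict 2, frames=[1,3,4,5]
At step 11: evicted page 2

Answer: 2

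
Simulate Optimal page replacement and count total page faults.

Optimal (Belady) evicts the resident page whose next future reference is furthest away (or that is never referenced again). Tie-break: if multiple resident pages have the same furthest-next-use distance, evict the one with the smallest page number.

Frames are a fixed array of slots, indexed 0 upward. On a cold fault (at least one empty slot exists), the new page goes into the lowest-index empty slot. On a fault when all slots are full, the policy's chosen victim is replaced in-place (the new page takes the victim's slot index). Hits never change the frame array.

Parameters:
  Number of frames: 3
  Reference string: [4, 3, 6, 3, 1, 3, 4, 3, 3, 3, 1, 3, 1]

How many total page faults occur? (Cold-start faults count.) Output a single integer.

Answer: 4

Derivation:
Step 0: ref 4 → FAULT, frames=[4,-,-]
Step 1: ref 3 → FAULT, frames=[4,3,-]
Step 2: ref 6 → FAULT, frames=[4,3,6]
Step 3: ref 3 → HIT, frames=[4,3,6]
Step 4: ref 1 → FAULT (evict 6), frames=[4,3,1]
Step 5: ref 3 → HIT, frames=[4,3,1]
Step 6: ref 4 → HIT, frames=[4,3,1]
Step 7: ref 3 → HIT, frames=[4,3,1]
Step 8: ref 3 → HIT, frames=[4,3,1]
Step 9: ref 3 → HIT, frames=[4,3,1]
Step 10: ref 1 → HIT, frames=[4,3,1]
Step 11: ref 3 → HIT, frames=[4,3,1]
Step 12: ref 1 → HIT, frames=[4,3,1]
Total faults: 4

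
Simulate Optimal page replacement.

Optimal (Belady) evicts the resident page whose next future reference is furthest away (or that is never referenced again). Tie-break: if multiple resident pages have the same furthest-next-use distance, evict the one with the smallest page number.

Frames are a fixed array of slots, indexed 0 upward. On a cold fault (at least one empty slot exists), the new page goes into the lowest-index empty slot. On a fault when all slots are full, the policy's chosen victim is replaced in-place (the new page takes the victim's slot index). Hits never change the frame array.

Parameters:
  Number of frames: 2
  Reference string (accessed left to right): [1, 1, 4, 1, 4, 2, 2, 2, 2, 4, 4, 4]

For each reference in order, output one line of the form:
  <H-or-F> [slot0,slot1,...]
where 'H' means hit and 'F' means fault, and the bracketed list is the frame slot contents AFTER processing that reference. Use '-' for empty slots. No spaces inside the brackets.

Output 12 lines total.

F [1,-]
H [1,-]
F [1,4]
H [1,4]
H [1,4]
F [2,4]
H [2,4]
H [2,4]
H [2,4]
H [2,4]
H [2,4]
H [2,4]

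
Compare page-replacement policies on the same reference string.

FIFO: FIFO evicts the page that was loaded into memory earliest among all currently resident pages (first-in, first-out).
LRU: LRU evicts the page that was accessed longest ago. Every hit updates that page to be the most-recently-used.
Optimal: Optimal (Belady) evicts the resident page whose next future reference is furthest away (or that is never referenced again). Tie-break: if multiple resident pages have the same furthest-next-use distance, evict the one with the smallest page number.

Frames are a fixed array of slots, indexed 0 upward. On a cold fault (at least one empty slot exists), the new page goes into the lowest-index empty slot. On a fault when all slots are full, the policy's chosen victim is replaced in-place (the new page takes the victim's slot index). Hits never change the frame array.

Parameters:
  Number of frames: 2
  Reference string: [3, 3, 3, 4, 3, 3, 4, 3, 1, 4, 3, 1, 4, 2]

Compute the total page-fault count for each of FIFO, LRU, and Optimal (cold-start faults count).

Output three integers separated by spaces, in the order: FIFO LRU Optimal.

Answer: 6 8 6

Derivation:
--- FIFO ---
  step 0: ref 3 -> FAULT, frames=[3,-] (faults so far: 1)
  step 1: ref 3 -> HIT, frames=[3,-] (faults so far: 1)
  step 2: ref 3 -> HIT, frames=[3,-] (faults so far: 1)
  step 3: ref 4 -> FAULT, frames=[3,4] (faults so far: 2)
  step 4: ref 3 -> HIT, frames=[3,4] (faults so far: 2)
  step 5: ref 3 -> HIT, frames=[3,4] (faults so far: 2)
  step 6: ref 4 -> HIT, frames=[3,4] (faults so far: 2)
  step 7: ref 3 -> HIT, frames=[3,4] (faults so far: 2)
  step 8: ref 1 -> FAULT, evict 3, frames=[1,4] (faults so far: 3)
  step 9: ref 4 -> HIT, frames=[1,4] (faults so far: 3)
  step 10: ref 3 -> FAULT, evict 4, frames=[1,3] (faults so far: 4)
  step 11: ref 1 -> HIT, frames=[1,3] (faults so far: 4)
  step 12: ref 4 -> FAULT, evict 1, frames=[4,3] (faults so far: 5)
  step 13: ref 2 -> FAULT, evict 3, frames=[4,2] (faults so far: 6)
  FIFO total faults: 6
--- LRU ---
  step 0: ref 3 -> FAULT, frames=[3,-] (faults so far: 1)
  step 1: ref 3 -> HIT, frames=[3,-] (faults so far: 1)
  step 2: ref 3 -> HIT, frames=[3,-] (faults so far: 1)
  step 3: ref 4 -> FAULT, frames=[3,4] (faults so far: 2)
  step 4: ref 3 -> HIT, frames=[3,4] (faults so far: 2)
  step 5: ref 3 -> HIT, frames=[3,4] (faults so far: 2)
  step 6: ref 4 -> HIT, frames=[3,4] (faults so far: 2)
  step 7: ref 3 -> HIT, frames=[3,4] (faults so far: 2)
  step 8: ref 1 -> FAULT, evict 4, frames=[3,1] (faults so far: 3)
  step 9: ref 4 -> FAULT, evict 3, frames=[4,1] (faults so far: 4)
  step 10: ref 3 -> FAULT, evict 1, frames=[4,3] (faults so far: 5)
  step 11: ref 1 -> FAULT, evict 4, frames=[1,3] (faults so far: 6)
  step 12: ref 4 -> FAULT, evict 3, frames=[1,4] (faults so far: 7)
  step 13: ref 2 -> FAULT, evict 1, frames=[2,4] (faults so far: 8)
  LRU total faults: 8
--- Optimal ---
  step 0: ref 3 -> FAULT, frames=[3,-] (faults so far: 1)
  step 1: ref 3 -> HIT, frames=[3,-] (faults so far: 1)
  step 2: ref 3 -> HIT, frames=[3,-] (faults so far: 1)
  step 3: ref 4 -> FAULT, frames=[3,4] (faults so far: 2)
  step 4: ref 3 -> HIT, frames=[3,4] (faults so far: 2)
  step 5: ref 3 -> HIT, frames=[3,4] (faults so far: 2)
  step 6: ref 4 -> HIT, frames=[3,4] (faults so far: 2)
  step 7: ref 3 -> HIT, frames=[3,4] (faults so far: 2)
  step 8: ref 1 -> FAULT, evict 3, frames=[1,4] (faults so far: 3)
  step 9: ref 4 -> HIT, frames=[1,4] (faults so far: 3)
  step 10: ref 3 -> FAULT, evict 4, frames=[1,3] (faults so far: 4)
  step 11: ref 1 -> HIT, frames=[1,3] (faults so far: 4)
  step 12: ref 4 -> FAULT, evict 1, frames=[4,3] (faults so far: 5)
  step 13: ref 2 -> FAULT, evict 3, frames=[4,2] (faults so far: 6)
  Optimal total faults: 6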